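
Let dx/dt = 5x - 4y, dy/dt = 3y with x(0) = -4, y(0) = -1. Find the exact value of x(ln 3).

-540

A = [[5,-4],[0,3]]; eigenvalues λ = 5, 3.
Eigenvectors: (-1,0) for λ=5, (2,1) for λ=3.
From the initial condition, c_1 = 2, c_2 = -1.
x(ln 3) = (2)(3^5)(-1) + (-1)(3^3)(2) = -540.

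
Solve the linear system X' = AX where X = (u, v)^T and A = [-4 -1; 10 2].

Coefficient matrix A = [[-4, -1], [10, 2]].
Characteristic polynomial det(A - λI) = λ^2 + 2λ + 2 = 0.
Eigenvalues λ = -1 ± i (complex conjugate pair).
For λ=-1+i: an eigenvector is (-1,3) - i(0,-1) = (-1, 3 + i).
A real fundamental pair from Re and Im of e^((-1+i)t)v: X_1 = e^(-t)(cos(t)·(-1,3) + sin(t)·(0,-1)), X_2 = e^(-t)(sin(t)·(-1,3) - cos(t)·(0,-1)).
General solution: c_1X_1 + c_2X_2.

u(t) = -c_1e^(-t)cos(t) - c_2e^(-t)sin(t), v(t) = -c_1e^(-t)sin(t) + 3c_1e^(-t)cos(t) + 3c_2e^(-t)sin(t) + c_2e^(-t)cos(t)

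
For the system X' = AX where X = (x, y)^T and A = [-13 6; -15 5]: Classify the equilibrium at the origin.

stable spiral

A = [[-13,6],[-15,5]]; det(A-λI) = λ^2 + 8λ + 25.
λ = -4 ± 3i: negative real part.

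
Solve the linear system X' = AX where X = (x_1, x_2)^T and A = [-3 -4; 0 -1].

Coefficient matrix A = [[-3, -4], [0, -1]].
Characteristic polynomial det(A - λI) = λ^2 + 4λ + 3 = 0.
Eigenvalues λ = -3, -1.
For λ=-3: (A-λI) row 1 is [0, -4], so an eigenvector is (-1, 0).
For λ=-1: (A-λI) row 1 is [-2, -4], so an eigenvector is (2, -1).
General solution: c_1e^(-3t)(-1,0) + c_2e^(-t)(2,-1).

x_1(t) = -c_1e^(-3t) + 2c_2e^(-t), x_2(t) = -c_2e^(-t)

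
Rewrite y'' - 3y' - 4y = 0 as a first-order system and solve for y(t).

Let x_1 = y, x_2 = y'. Then x_1' = x_2 and x_2' = 4x_1 + 3x_2.
A = [[0,1],[4,3]]; det(A-λI) = λ^2 - 3λ - 4.
Eigenvalues λ = -1, 4 with eigenvectors (1,-1), (1,4).

y(t) = c_1e^(-t) + c_2e^(4t)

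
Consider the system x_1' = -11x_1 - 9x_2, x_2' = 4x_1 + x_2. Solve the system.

Coefficient matrix A = [[-11, -9], [4, 1]].
Characteristic polynomial det(A - λI) = λ^2 + 10λ + 25 = 0.
Single eigenvalue λ = -5 with algebraic multiplicity 2.
Eigenvector v = (3,-2); generalized eigenvector w with (A-λI)w=v is (1,-1).
General solution: e^(-5t)[K_1·v + K_2·(t·v + w)].

x_1(t) = 3K_1e^(-5t) + 3K_2te^(-5t) + K_2e^(-5t), x_2(t) = -2K_1e^(-5t) - 2K_2te^(-5t) - K_2e^(-5t)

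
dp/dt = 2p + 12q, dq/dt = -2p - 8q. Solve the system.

p(t) = -3c_1e^(-2t) - 2c_2e^(-4t), q(t) = c_1e^(-2t) + c_2e^(-4t)

Coefficient matrix A = [[2, 12], [-2, -8]].
Characteristic polynomial det(A - λI) = λ^2 + 6λ + 8 = 0.
Eigenvalues λ = -2, -4.
For λ=-2: (A-λI) row 1 is [4, 12], so an eigenvector is (-3, 1).
For λ=-4: (A-λI) row 1 is [6, 12], so an eigenvector is (-2, 1).
General solution: c_1e^(-2t)(-3,1) + c_2e^(-4t)(-2,1).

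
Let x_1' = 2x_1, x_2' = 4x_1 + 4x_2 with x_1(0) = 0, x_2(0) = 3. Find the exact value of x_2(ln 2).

48

A = [[2,0],[4,4]]; eigenvalues λ = 4, 2.
Eigenvectors: (0,-1) for λ=4, (-1,2) for λ=2.
From the initial condition, c_1 = -3, c_2 = 0.
x_2(ln 2) = (-3)(2^4)(-1) + (0)(2^2)(2) = 48.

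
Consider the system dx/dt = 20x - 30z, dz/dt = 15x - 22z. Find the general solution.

Coefficient matrix A = [[20, -30], [15, -22]].
Characteristic polynomial det(A - λI) = λ^2 + 2λ + 10 = 0.
Eigenvalues λ = -1 ± 3i (complex conjugate pair).
For λ=-1+3i: an eigenvector is (1,1) - i(-3,-2) = (1 + 3i, 1 + 2i).
A real fundamental pair from Re and Im of e^((-1+3i)t)v: X_1 = e^(-t)(cos(3t)·(1,1) + sin(3t)·(-3,-2)), X_2 = e^(-t)(sin(3t)·(1,1) - cos(3t)·(-3,-2)).
General solution: C_1X_1 + C_2X_2.

x(t) = -3C_1e^(-t)sin(3t) + C_1e^(-t)cos(3t) + C_2e^(-t)sin(3t) + 3C_2e^(-t)cos(3t), z(t) = -2C_1e^(-t)sin(3t) + C_1e^(-t)cos(3t) + C_2e^(-t)sin(3t) + 2C_2e^(-t)cos(3t)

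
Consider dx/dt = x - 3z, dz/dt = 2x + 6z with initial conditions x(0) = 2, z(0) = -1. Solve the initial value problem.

x(t) = -e^(4t) + 3e^(3t), z(t) = e^(4t) - 2e^(3t)

Coefficient matrix A = [[1, -3], [2, 6]].
Characteristic polynomial det(A - λI) = λ^2 - 7λ + 12 = 0.
Eigenvalues λ = 3, 4.
For λ=3: (A-λI) row 1 is [-2, -3], so an eigenvector is (3, -2).
For λ=4: (A-λI) row 1 is [-3, -3], so an eigenvector is (-1, 1).
General solution: K_1e^(3t)(3,-2) + K_2e^(4t)(-1,1).
Applying x(0)=2, z(0)=-1 gives K_1=1, K_2=1.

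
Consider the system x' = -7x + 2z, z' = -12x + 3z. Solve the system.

x(t) = -K_1e^(-3t) + K_2e^(-t), z(t) = -2K_1e^(-3t) + 3K_2e^(-t)

Coefficient matrix A = [[-7, 2], [-12, 3]].
Characteristic polynomial det(A - λI) = λ^2 + 4λ + 3 = 0.
Eigenvalues λ = -3, -1.
For λ=-3: (A-λI) row 1 is [-4, 2], so an eigenvector is (-1, -2).
For λ=-1: (A-λI) row 1 is [-6, 2], so an eigenvector is (1, 3).
General solution: K_1e^(-3t)(-1,-2) + K_2e^(-t)(1,3).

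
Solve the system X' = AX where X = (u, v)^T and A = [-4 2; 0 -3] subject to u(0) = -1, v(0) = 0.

u(t) = -e^(-4t), v(t) = 0

Coefficient matrix A = [[-4, 2], [0, -3]].
Characteristic polynomial det(A - λI) = λ^2 + 7λ + 12 = 0.
Eigenvalues λ = -4, -3.
For λ=-4: (A-λI) row 1 is [0, 2], so an eigenvector is (1, 0).
For λ=-3: (A-λI) row 1 is [-1, 2], so an eigenvector is (2, 1).
General solution: C_1e^(-4t)(1,0) + C_2e^(-3t)(2,1).
Applying u(0)=-1, v(0)=0 gives C_1=-1, C_2=0.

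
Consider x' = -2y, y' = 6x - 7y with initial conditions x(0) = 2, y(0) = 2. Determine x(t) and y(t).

Coefficient matrix A = [[0, -2], [6, -7]].
Characteristic polynomial det(A - λI) = λ^2 + 7λ + 12 = 0.
Eigenvalues λ = -3, -4.
For λ=-3: (A-λI) row 1 is [3, -2], so an eigenvector is (2, 3).
For λ=-4: (A-λI) row 1 is [4, -2], so an eigenvector is (1, 2).
General solution: K_1e^(-3t)(2,3) + K_2e^(-4t)(1,2).
Applying x(0)=2, y(0)=2 gives K_1=2, K_2=-2.

x(t) = 4e^(-3t) - 2e^(-4t), y(t) = 6e^(-3t) - 4e^(-4t)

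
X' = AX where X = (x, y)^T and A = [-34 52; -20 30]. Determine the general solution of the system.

x(t) = 2K_1e^(-2t)sin(4t) + 3K_1e^(-2t)cos(4t) + 3K_2e^(-2t)sin(4t) - 2K_2e^(-2t)cos(4t), y(t) = K_1e^(-2t)sin(4t) + 2K_1e^(-2t)cos(4t) + 2K_2e^(-2t)sin(4t) - K_2e^(-2t)cos(4t)

Coefficient matrix A = [[-34, 52], [-20, 30]].
Characteristic polynomial det(A - λI) = λ^2 + 4λ + 20 = 0.
Eigenvalues λ = -2 ± 4i (complex conjugate pair).
For λ=-2+4i: an eigenvector is (3,2) - i(2,1) = (3 - 2i, 2 - i).
A real fundamental pair from Re and Im of e^((-2+4i)t)v: X_1 = e^(-2t)(cos(4t)·(3,2) + sin(4t)·(2,1)), X_2 = e^(-2t)(sin(4t)·(3,2) - cos(4t)·(2,1)).
General solution: K_1X_1 + K_2X_2.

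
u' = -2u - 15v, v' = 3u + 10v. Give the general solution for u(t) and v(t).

u(t) = 2C_1e^(4t)sin(3t) - C_1e^(4t)cos(3t) - C_2e^(4t)sin(3t) - 2C_2e^(4t)cos(3t), v(t) = -C_1e^(4t)sin(3t) + C_2e^(4t)cos(3t)

Coefficient matrix A = [[-2, -15], [3, 10]].
Characteristic polynomial det(A - λI) = λ^2 - 8λ + 25 = 0.
Eigenvalues λ = 4 ± 3i (complex conjugate pair).
For λ=4+3i: an eigenvector is (-1,0) - i(2,-1) = (-1 - 2i, 0 + i).
A real fundamental pair from Re and Im of e^((4+3i)t)v: X_1 = e^(4t)(cos(3t)·(-1,0) + sin(3t)·(2,-1)), X_2 = e^(4t)(sin(3t)·(-1,0) - cos(3t)·(2,-1)).
General solution: C_1X_1 + C_2X_2.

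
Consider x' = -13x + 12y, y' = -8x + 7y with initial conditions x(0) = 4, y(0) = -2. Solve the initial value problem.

Coefficient matrix A = [[-13, 12], [-8, 7]].
Characteristic polynomial det(A - λI) = λ^2 + 6λ + 5 = 0.
Eigenvalues λ = -5, -1.
For λ=-5: (A-λI) row 1 is [-8, 12], so an eigenvector is (3, 2).
For λ=-1: (A-λI) row 1 is [-12, 12], so an eigenvector is (1, 1).
General solution: C_1e^(-5t)(3,2) + C_2e^(-t)(1,1).
Applying x(0)=4, y(0)=-2 gives C_1=6, C_2=-14.

x(t) = -14e^(-t) + 18e^(-5t), y(t) = -14e^(-t) + 12e^(-5t)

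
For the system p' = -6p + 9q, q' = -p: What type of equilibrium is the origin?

A = [[-6,9],[-1,0]]; det(A-λI) = λ^2 + 6λ + 9.
repeated λ = -3 with a single eigenvector.

stable improper node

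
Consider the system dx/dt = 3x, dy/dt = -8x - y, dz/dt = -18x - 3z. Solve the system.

Coefficient matrix A = [[3, 0, 0], [-8, -1, 0], [-18, 0, -3]].
det(A - λI) = 0 gives eigenvalues λ = 3, -3, -1.
For λ=3: eigenvector (1,-2,-3).
For λ=-3: eigenvector (0,0,1).
For λ=-1: eigenvector (0,1,0).
General solution: K_1e^(3t)(1,-2,-3) + K_2e^(-3t)(0,0,1) + K_3e^(-t)(0,1,0).

x(t) = K_1e^(3t), y(t) = -2K_1e^(3t) + K_3e^(-t), z(t) = -3K_1e^(3t) + K_2e^(-3t)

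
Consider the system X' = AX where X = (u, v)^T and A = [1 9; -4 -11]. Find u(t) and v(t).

u(t) = 3K_1e^(-5t) + 3K_2te^(-5t) + 2K_2e^(-5t), v(t) = -2K_1e^(-5t) - 2K_2te^(-5t) - K_2e^(-5t)

Coefficient matrix A = [[1, 9], [-4, -11]].
Characteristic polynomial det(A - λI) = λ^2 + 10λ + 25 = 0.
Single eigenvalue λ = -5 with algebraic multiplicity 2.
Eigenvector v = (3,-2); generalized eigenvector w with (A-λI)w=v is (2,-1).
General solution: e^(-5t)[K_1·v + K_2·(t·v + w)].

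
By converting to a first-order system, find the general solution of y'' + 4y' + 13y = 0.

Let x_1 = y, x_2 = y'. Then x_1' = x_2 and x_2' = -13x_1 - 4x_2.
A = [[0,1],[-13,-4]]; det(A-λI) = λ^2 + 4λ + 13.
Eigenvalues λ = -2 ± 3i.

y(t) = K_1e^(-2t)cos(3t) + K_2e^(-2t)sin(3t)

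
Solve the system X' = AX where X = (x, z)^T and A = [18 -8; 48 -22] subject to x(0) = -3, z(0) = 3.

Coefficient matrix A = [[18, -8], [48, -22]].
Characteristic polynomial det(A - λI) = λ^2 + 4λ - 12 = 0.
Eigenvalues λ = 2, -6.
For λ=2: (A-λI) row 1 is [16, -8], so an eigenvector is (1, 2).
For λ=-6: (A-λI) row 1 is [24, -8], so an eigenvector is (-1, -3).
General solution: c_1e^(2t)(1,2) + c_2e^(-6t)(-1,-3).
Applying x(0)=-3, z(0)=3 gives c_1=-12, c_2=-9.

x(t) = -12e^(2t) + 9e^(-6t), z(t) = -24e^(2t) + 27e^(-6t)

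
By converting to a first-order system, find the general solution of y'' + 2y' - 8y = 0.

Let x_1 = y, x_2 = y'. Then x_1' = x_2 and x_2' = 8x_1 - 2x_2.
A = [[0,1],[8,-2]]; det(A-λI) = λ^2 + 2λ - 8.
Eigenvalues λ = 2, -4 with eigenvectors (1,2), (1,-4).

y(t) = c_1e^(2t) + c_2e^(-4t)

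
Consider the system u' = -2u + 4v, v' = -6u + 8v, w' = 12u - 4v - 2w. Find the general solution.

u(t) = 2C_2e^(4t) + C_3e^(2t), v(t) = 3C_2e^(4t) + C_3e^(2t), w(t) = C_1e^(-2t) + 2C_2e^(4t) + 2C_3e^(2t)

Coefficient matrix A = [[-2, 4, 0], [-6, 8, 0], [12, -4, -2]].
det(A - λI) = 0 gives eigenvalues λ = -2, 4, 2.
For λ=-2: eigenvector (0,0,1).
For λ=4: eigenvector (2,3,2).
For λ=2: eigenvector (1,1,2).
General solution: C_1e^(-2t)(0,0,1) + C_2e^(4t)(2,3,2) + C_3e^(2t)(1,1,2).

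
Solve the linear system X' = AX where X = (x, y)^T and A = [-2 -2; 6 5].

Coefficient matrix A = [[-2, -2], [6, 5]].
Characteristic polynomial det(A - λI) = λ^2 - 3λ + 2 = 0.
Eigenvalues λ = 1, 2.
For λ=1: (A-λI) row 1 is [-3, -2], so an eigenvector is (-2, 3).
For λ=2: (A-λI) row 1 is [-4, -2], so an eigenvector is (1, -2).
General solution: K_1e^(t)(-2,3) + K_2e^(2t)(1,-2).

x(t) = -2K_1e^(t) + K_2e^(2t), y(t) = 3K_1e^(t) - 2K_2e^(2t)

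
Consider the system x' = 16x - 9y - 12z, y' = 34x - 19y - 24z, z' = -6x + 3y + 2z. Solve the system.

x(t) = K_1e^(-2t) - 3K_2e^(2t) + 3K_3e^(-t), y(t) = 2K_1e^(-2t) - 6K_2e^(2t) + 7K_3e^(-t), z(t) = K_2e^(2t) - K_3e^(-t)

Coefficient matrix A = [[16, -9, -12], [34, -19, -24], [-6, 3, 2]].
det(A - λI) = 0 gives eigenvalues λ = -2, 2, -1.
For λ=-2: eigenvector (1,2,0).
For λ=2: eigenvector (-3,-6,1).
For λ=-1: eigenvector (3,7,-1).
General solution: K_1e^(-2t)(1,2,0) + K_2e^(2t)(-3,-6,1) + K_3e^(-t)(3,7,-1).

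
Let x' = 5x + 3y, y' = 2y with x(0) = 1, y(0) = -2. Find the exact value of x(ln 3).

-225

A = [[5,3],[0,2]]; eigenvalues λ = 5, 2.
Eigenvectors: (-1,0) for λ=5, (1,-1) for λ=2.
From the initial condition, c_1 = 1, c_2 = 2.
x(ln 3) = (1)(3^5)(-1) + (2)(3^2)(1) = -225.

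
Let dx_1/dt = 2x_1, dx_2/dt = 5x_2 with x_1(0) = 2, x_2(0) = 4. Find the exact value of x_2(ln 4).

4096

A = [[2,0],[0,5]]; eigenvalues λ = 5, 2.
Eigenvectors: (0,1) for λ=5, (-1,0) for λ=2.
From the initial condition, c_1 = 4, c_2 = -2.
x_2(ln 4) = (4)(4^5)(1) + (-2)(4^2)(0) = 4096.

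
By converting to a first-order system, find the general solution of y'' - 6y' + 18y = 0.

Let x_1 = y, x_2 = y'. Then x_1' = x_2 and x_2' = -18x_1 + 6x_2.
A = [[0,1],[-18,6]]; det(A-λI) = λ^2 - 6λ + 18.
Eigenvalues λ = 3 ± 3i.

y(t) = c_1e^(3t)cos(3t) + c_2e^(3t)sin(3t)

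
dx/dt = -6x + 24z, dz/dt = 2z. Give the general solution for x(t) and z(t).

Coefficient matrix A = [[-6, 24], [0, 2]].
Characteristic polynomial det(A - λI) = λ^2 + 4λ - 12 = 0.
Eigenvalues λ = 2, -6.
For λ=2: (A-λI) row 1 is [-8, 24], so an eigenvector is (3, 1).
For λ=-6: (A-λI) row 1 is [0, 24], so an eigenvector is (1, 0).
General solution: C_1e^(2t)(3,1) + C_2e^(-6t)(1,0).

x(t) = 3C_1e^(2t) + C_2e^(-6t), z(t) = C_1e^(2t)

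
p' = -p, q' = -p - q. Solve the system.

p(t) = -C_2e^(-t), q(t) = C_1e^(-t) + C_2te^(-t) + 3C_2e^(-t)

Coefficient matrix A = [[-1, 0], [-1, -1]].
Characteristic polynomial det(A - λI) = λ^2 + 2λ + 1 = 0.
Single eigenvalue λ = -1 with algebraic multiplicity 2.
Eigenvector v = (0,1); generalized eigenvector w with (A-λI)w=v is (-1,3).
General solution: e^(-t)[C_1·v + C_2·(t·v + w)].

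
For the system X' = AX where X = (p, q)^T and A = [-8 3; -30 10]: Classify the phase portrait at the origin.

A = [[-8,3],[-30,10]]; det(A-λI) = λ^2 - 2λ + 10.
λ = 1 ± 3i: positive real part.

unstable spiral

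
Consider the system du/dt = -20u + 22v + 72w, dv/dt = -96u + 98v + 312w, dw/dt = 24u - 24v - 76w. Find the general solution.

u(t) = C_1e^(-4t) - 2C_2e^(4t) + C_3e^(2t), v(t) = 4C_1e^(-4t) - 12C_2e^(4t) + C_3e^(2t), w(t) = -C_1e^(-4t) + 3C_2e^(4t)

Coefficient matrix A = [[-20, 22, 72], [-96, 98, 312], [24, -24, -76]].
det(A - λI) = 0 gives eigenvalues λ = -4, 4, 2.
For λ=-4: eigenvector (1,4,-1).
For λ=4: eigenvector (-2,-12,3).
For λ=2: eigenvector (1,1,0).
General solution: C_1e^(-4t)(1,4,-1) + C_2e^(4t)(-2,-12,3) + C_3e^(2t)(1,1,0).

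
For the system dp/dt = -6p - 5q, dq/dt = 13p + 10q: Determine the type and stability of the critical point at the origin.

A = [[-6,-5],[13,10]]; det(A-λI) = λ^2 - 4λ + 5.
λ = 2 ± i: positive real part.

unstable spiral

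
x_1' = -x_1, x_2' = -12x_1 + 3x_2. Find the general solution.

x_1(t) = C_2e^(-t), x_2(t) = -C_1e^(3t) + 3C_2e^(-t)

Coefficient matrix A = [[-1, 0], [-12, 3]].
Characteristic polynomial det(A - λI) = λ^2 - 2λ - 3 = 0.
Eigenvalues λ = 3, -1.
For λ=3: (A-λI) row 1 is [-4, 0], so an eigenvector is (0, -1).
For λ=-1: (A-λI) row 2 is [-12, 4], so an eigenvector is (1, 3).
General solution: C_1e^(3t)(0,-1) + C_2e^(-t)(1,3).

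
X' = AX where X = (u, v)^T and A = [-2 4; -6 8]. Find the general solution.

u(t) = 2C_1e^(4t) + C_2e^(2t), v(t) = 3C_1e^(4t) + C_2e^(2t)

Coefficient matrix A = [[-2, 4], [-6, 8]].
Characteristic polynomial det(A - λI) = λ^2 - 6λ + 8 = 0.
Eigenvalues λ = 4, 2.
For λ=4: (A-λI) row 1 is [-6, 4], so an eigenvector is (2, 3).
For λ=2: (A-λI) row 1 is [-4, 4], so an eigenvector is (1, 1).
General solution: C_1e^(4t)(2,3) + C_2e^(2t)(1,1).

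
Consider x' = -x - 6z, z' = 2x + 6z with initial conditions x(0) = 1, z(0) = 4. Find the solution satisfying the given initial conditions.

x(t) = -27e^(3t) + 28e^(2t), z(t) = 18e^(3t) - 14e^(2t)

Coefficient matrix A = [[-1, -6], [2, 6]].
Characteristic polynomial det(A - λI) = λ^2 - 5λ + 6 = 0.
Eigenvalues λ = 2, 3.
For λ=2: (A-λI) row 1 is [-3, -6], so an eigenvector is (-2, 1).
For λ=3: (A-λI) row 1 is [-4, -6], so an eigenvector is (3, -2).
General solution: K_1e^(2t)(-2,1) + K_2e^(3t)(3,-2).
Applying x(0)=1, z(0)=4 gives K_1=-14, K_2=-9.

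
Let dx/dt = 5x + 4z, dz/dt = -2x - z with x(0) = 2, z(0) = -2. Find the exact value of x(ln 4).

8

A = [[5,4],[-2,-1]]; eigenvalues λ = 1, 3.
Eigenvectors: (-1,1) for λ=1, (-2,1) for λ=3.
From the initial condition, c_1 = -2, c_2 = 0.
x(ln 4) = (-2)(4^1)(-1) + (0)(4^3)(-2) = 8.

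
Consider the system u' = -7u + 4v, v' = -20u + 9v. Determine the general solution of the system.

u(t) = C_1e^(t)cos(4t) + C_2e^(t)sin(4t), v(t) = -C_1e^(t)sin(4t) + 2C_1e^(t)cos(4t) + 2C_2e^(t)sin(4t) + C_2e^(t)cos(4t)

Coefficient matrix A = [[-7, 4], [-20, 9]].
Characteristic polynomial det(A - λI) = λ^2 - 2λ + 17 = 0.
Eigenvalues λ = 1 ± 4i (complex conjugate pair).
For λ=1+4i: an eigenvector is (1,2) - i(0,-1) = (1, 2 + i).
A real fundamental pair from Re and Im of e^((1+4i)t)v: X_1 = e^(t)(cos(4t)·(1,2) + sin(4t)·(0,-1)), X_2 = e^(t)(sin(4t)·(1,2) - cos(4t)·(0,-1)).
General solution: C_1X_1 + C_2X_2.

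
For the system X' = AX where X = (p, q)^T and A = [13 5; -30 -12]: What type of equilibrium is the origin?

saddle

A = [[13,5],[-30,-12]]; det(A-λI) = λ^2 - λ - 6.
λ = 3, -2: opposite signs.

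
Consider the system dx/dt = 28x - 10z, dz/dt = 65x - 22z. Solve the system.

Coefficient matrix A = [[28, -10], [65, -22]].
Characteristic polynomial det(A - λI) = λ^2 - 6λ + 34 = 0.
Eigenvalues λ = 3 ± 5i (complex conjugate pair).
For λ=3+5i: an eigenvector is (-1,-3) - i(1,2) = (-1 - i, -3 - 2i).
A real fundamental pair from Re and Im of e^((3+5i)t)v: X_1 = e^(3t)(cos(5t)·(-1,-3) + sin(5t)·(1,2)), X_2 = e^(3t)(sin(5t)·(-1,-3) - cos(5t)·(1,2)).
General solution: c_1X_1 + c_2X_2.

x(t) = c_1e^(3t)sin(5t) - c_1e^(3t)cos(5t) - c_2e^(3t)sin(5t) - c_2e^(3t)cos(5t), z(t) = 2c_1e^(3t)sin(5t) - 3c_1e^(3t)cos(5t) - 3c_2e^(3t)sin(5t) - 2c_2e^(3t)cos(5t)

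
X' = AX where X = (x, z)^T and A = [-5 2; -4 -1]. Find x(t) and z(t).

Coefficient matrix A = [[-5, 2], [-4, -1]].
Characteristic polynomial det(A - λI) = λ^2 + 6λ + 13 = 0.
Eigenvalues λ = -3 ± 2i (complex conjugate pair).
For λ=-3+2i: an eigenvector is (1,1) - i(0,-1) = (1, 1 + i).
A real fundamental pair from Re and Im of e^((-3+2i)t)v: X_1 = e^(-3t)(cos(2t)·(1,1) + sin(2t)·(0,-1)), X_2 = e^(-3t)(sin(2t)·(1,1) - cos(2t)·(0,-1)).
General solution: K_1X_1 + K_2X_2.

x(t) = K_1e^(-3t)cos(2t) + K_2e^(-3t)sin(2t), z(t) = -K_1e^(-3t)sin(2t) + K_1e^(-3t)cos(2t) + K_2e^(-3t)sin(2t) + K_2e^(-3t)cos(2t)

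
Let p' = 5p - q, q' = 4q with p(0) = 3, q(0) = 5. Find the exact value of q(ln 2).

80

A = [[5,-1],[0,4]]; eigenvalues λ = 4, 5.
Eigenvectors: (1,1) for λ=4, (-1,0) for λ=5.
From the initial condition, c_1 = 5, c_2 = 2.
q(ln 2) = (5)(2^4)(1) + (2)(2^5)(0) = 80.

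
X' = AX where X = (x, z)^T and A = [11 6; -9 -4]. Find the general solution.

x(t) = 2c_1e^(2t) + c_2e^(5t), z(t) = -3c_1e^(2t) - c_2e^(5t)

Coefficient matrix A = [[11, 6], [-9, -4]].
Characteristic polynomial det(A - λI) = λ^2 - 7λ + 10 = 0.
Eigenvalues λ = 2, 5.
For λ=2: (A-λI) row 1 is [9, 6], so an eigenvector is (2, -3).
For λ=5: (A-λI) row 1 is [6, 6], so an eigenvector is (1, -1).
General solution: c_1e^(2t)(2,-3) + c_2e^(5t)(1,-1).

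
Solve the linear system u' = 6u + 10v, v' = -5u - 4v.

u(t) = C_1e^(t)sin(5t) - C_1e^(t)cos(5t) - C_2e^(t)sin(5t) - C_2e^(t)cos(5t), v(t) = C_1e^(t)cos(5t) + C_2e^(t)sin(5t)

Coefficient matrix A = [[6, 10], [-5, -4]].
Characteristic polynomial det(A - λI) = λ^2 - 2λ + 26 = 0.
Eigenvalues λ = 1 ± 5i (complex conjugate pair).
For λ=1+5i: an eigenvector is (-1,1) - i(1,0) = (-1 - i, 1).
A real fundamental pair from Re and Im of e^((1+5i)t)v: X_1 = e^(t)(cos(5t)·(-1,1) + sin(5t)·(1,0)), X_2 = e^(t)(sin(5t)·(-1,1) - cos(5t)·(1,0)).
General solution: C_1X_1 + C_2X_2.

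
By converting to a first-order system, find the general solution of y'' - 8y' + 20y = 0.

y(t) = c_1e^(4t)cos(2t) + c_2e^(4t)sin(2t)

Let x_1 = y, x_2 = y'. Then x_1' = x_2 and x_2' = -20x_1 + 8x_2.
A = [[0,1],[-20,8]]; det(A-λI) = λ^2 - 8λ + 20.
Eigenvalues λ = 4 ± 2i.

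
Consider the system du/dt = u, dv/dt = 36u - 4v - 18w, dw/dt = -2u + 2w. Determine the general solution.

u(t) = K_1e^(t), v(t) = K_2e^(-4t) + 3K_3e^(2t), w(t) = 2K_1e^(t) - K_3e^(2t)

Coefficient matrix A = [[1, 0, 0], [36, -4, -18], [-2, 0, 2]].
det(A - λI) = 0 gives eigenvalues λ = 1, -4, 2.
For λ=1: eigenvector (1,0,2).
For λ=-4: eigenvector (0,1,0).
For λ=2: eigenvector (0,3,-1).
General solution: K_1e^(t)(1,0,2) + K_2e^(-4t)(0,1,0) + K_3e^(2t)(0,3,-1).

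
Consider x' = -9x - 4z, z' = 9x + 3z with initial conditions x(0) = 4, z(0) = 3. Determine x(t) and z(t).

x(t) = -36te^(-3t) + 4e^(-3t), z(t) = 54te^(-3t) + 3e^(-3t)

Coefficient matrix A = [[-9, -4], [9, 3]].
Characteristic polynomial det(A - λI) = λ^2 + 6λ + 9 = 0.
Single eigenvalue λ = -3 with algebraic multiplicity 2.
Eigenvector v = (-2,3); generalized eigenvector w with (A-λI)w=v is (-1,2).
General solution: e^(-3t)[C_1·v + C_2·(t·v + w)].
Applying x(0)=4, z(0)=3 gives C_1=-11, C_2=18.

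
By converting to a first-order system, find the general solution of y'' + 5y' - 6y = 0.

y(t) = K_1e^(-6t) + K_2e^(t)

Let x_1 = y, x_2 = y'. Then x_1' = x_2 and x_2' = 6x_1 - 5x_2.
A = [[0,1],[6,-5]]; det(A-λI) = λ^2 + 5λ - 6.
Eigenvalues λ = -6, 1 with eigenvectors (1,-6), (1,1).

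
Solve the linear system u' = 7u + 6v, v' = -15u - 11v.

u(t) = C_1e^(-2t)sin(3t) + C_1e^(-2t)cos(3t) + C_2e^(-2t)sin(3t) - C_2e^(-2t)cos(3t), v(t) = -2C_1e^(-2t)sin(3t) - C_1e^(-2t)cos(3t) - C_2e^(-2t)sin(3t) + 2C_2e^(-2t)cos(3t)

Coefficient matrix A = [[7, 6], [-15, -11]].
Characteristic polynomial det(A - λI) = λ^2 + 4λ + 13 = 0.
Eigenvalues λ = -2 ± 3i (complex conjugate pair).
For λ=-2+3i: an eigenvector is (1,-1) - i(1,-2) = (1 - i, -1 + 2i).
A real fundamental pair from Re and Im of e^((-2+3i)t)v: X_1 = e^(-2t)(cos(3t)·(1,-1) + sin(3t)·(1,-2)), X_2 = e^(-2t)(sin(3t)·(1,-1) - cos(3t)·(1,-2)).
General solution: C_1X_1 + C_2X_2.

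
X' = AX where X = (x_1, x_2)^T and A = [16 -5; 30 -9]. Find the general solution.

x_1(t) = C_1e^(t) - C_2e^(6t), x_2(t) = 3C_1e^(t) - 2C_2e^(6t)

Coefficient matrix A = [[16, -5], [30, -9]].
Characteristic polynomial det(A - λI) = λ^2 - 7λ + 6 = 0.
Eigenvalues λ = 1, 6.
For λ=1: (A-λI) row 1 is [15, -5], so an eigenvector is (1, 3).
For λ=6: (A-λI) row 1 is [10, -5], so an eigenvector is (-1, -2).
General solution: C_1e^(t)(1,3) + C_2e^(6t)(-1,-2).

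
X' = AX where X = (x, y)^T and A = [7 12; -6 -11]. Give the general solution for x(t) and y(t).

Coefficient matrix A = [[7, 12], [-6, -11]].
Characteristic polynomial det(A - λI) = λ^2 + 4λ - 5 = 0.
Eigenvalues λ = 1, -5.
For λ=1: (A-λI) row 1 is [6, 12], so an eigenvector is (-2, 1).
For λ=-5: (A-λI) row 1 is [12, 12], so an eigenvector is (-1, 1).
General solution: C_1e^(t)(-2,1) + C_2e^(-5t)(-1,1).

x(t) = -2C_1e^(t) - C_2e^(-5t), y(t) = C_1e^(t) + C_2e^(-5t)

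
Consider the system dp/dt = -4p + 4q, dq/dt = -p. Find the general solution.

Coefficient matrix A = [[-4, 4], [-1, 0]].
Characteristic polynomial det(A - λI) = λ^2 + 4λ + 4 = 0.
Single eigenvalue λ = -2 with algebraic multiplicity 2.
Eigenvector v = (-2,-1); generalized eigenvector w with (A-λI)w=v is (-1,-1).
General solution: e^(-2t)[K_1·v + K_2·(t·v + w)].

p(t) = -2K_1e^(-2t) - 2K_2te^(-2t) - K_2e^(-2t), q(t) = -K_1e^(-2t) - K_2te^(-2t) - K_2e^(-2t)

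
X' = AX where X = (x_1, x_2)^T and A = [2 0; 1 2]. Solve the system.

x_1(t) = -c_2e^(2t), x_2(t) = -c_1e^(2t) - c_2te^(2t) + 2c_2e^(2t)

Coefficient matrix A = [[2, 0], [1, 2]].
Characteristic polynomial det(A - λI) = λ^2 - 4λ + 4 = 0.
Single eigenvalue λ = 2 with algebraic multiplicity 2.
Eigenvector v = (0,-1); generalized eigenvector w with (A-λI)w=v is (-1,2).
General solution: e^(2t)[c_1·v + c_2·(t·v + w)].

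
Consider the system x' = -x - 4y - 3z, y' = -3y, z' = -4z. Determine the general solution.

x(t) = C_1e^(-t) + 2C_2e^(-3t) + C_3e^(-4t), y(t) = C_2e^(-3t), z(t) = C_3e^(-4t)

Coefficient matrix A = [[-1, -4, -3], [0, -3, 0], [0, 0, -4]].
det(A - λI) = 0 gives eigenvalues λ = -1, -3, -4.
For λ=-1: eigenvector (1,0,0).
For λ=-3: eigenvector (2,1,0).
For λ=-4: eigenvector (1,0,1).
General solution: C_1e^(-t)(1,0,0) + C_2e^(-3t)(2,1,0) + C_3e^(-4t)(1,0,1).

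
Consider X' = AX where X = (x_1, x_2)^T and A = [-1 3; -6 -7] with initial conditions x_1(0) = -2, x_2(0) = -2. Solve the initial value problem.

Coefficient matrix A = [[-1, 3], [-6, -7]].
Characteristic polynomial det(A - λI) = λ^2 + 8λ + 25 = 0.
Eigenvalues λ = -4 ± 3i (complex conjugate pair).
For λ=-4+3i: an eigenvector is (-1,1) - i(0,1) = (-1, 1 - i).
A real fundamental pair from Re and Im of e^((-4+3i)t)v: X_1 = e^(-4t)(cos(3t)·(-1,1) + sin(3t)·(0,1)), X_2 = e^(-4t)(sin(3t)·(-1,1) - cos(3t)·(0,1)).
General solution: C_1X_1 + C_2X_2.
Applying x_1(0)=-2, x_2(0)=-2 gives C_1=2, C_2=4.

x_1(t) = -4e^(-4t)sin(3t) - 2e^(-4t)cos(3t), x_2(t) = 6e^(-4t)sin(3t) - 2e^(-4t)cos(3t)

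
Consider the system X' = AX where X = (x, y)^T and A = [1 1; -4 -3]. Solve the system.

Coefficient matrix A = [[1, 1], [-4, -3]].
Characteristic polynomial det(A - λI) = λ^2 + 2λ + 1 = 0.
Single eigenvalue λ = -1 with algebraic multiplicity 2.
Eigenvector v = (-1,2); generalized eigenvector w with (A-λI)w=v is (-1,1).
General solution: e^(-t)[c_1·v + c_2·(t·v + w)].

x(t) = -c_1e^(-t) - c_2te^(-t) - c_2e^(-t), y(t) = 2c_1e^(-t) + 2c_2te^(-t) + c_2e^(-t)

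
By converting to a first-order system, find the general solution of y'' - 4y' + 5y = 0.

y(t) = K_1e^(2t)cos(t) + K_2e^(2t)sin(t)

Let x_1 = y, x_2 = y'. Then x_1' = x_2 and x_2' = -5x_1 + 4x_2.
A = [[0,1],[-5,4]]; det(A-λI) = λ^2 - 4λ + 5.
Eigenvalues λ = 2 ± i.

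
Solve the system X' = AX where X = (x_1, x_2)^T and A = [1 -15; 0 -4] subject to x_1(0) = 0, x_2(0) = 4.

x_1(t) = -12e^(t) + 12e^(-4t), x_2(t) = 4e^(-4t)

Coefficient matrix A = [[1, -15], [0, -4]].
Characteristic polynomial det(A - λI) = λ^2 + 3λ - 4 = 0.
Eigenvalues λ = -4, 1.
For λ=-4: (A-λI) row 1 is [5, -15], so an eigenvector is (-3, -1).
For λ=1: (A-λI) row 1 is [0, -15], so an eigenvector is (1, 0).
General solution: C_1e^(-4t)(-3,-1) + C_2e^(t)(1,0).
Applying x_1(0)=0, x_2(0)=4 gives C_1=-4, C_2=-12.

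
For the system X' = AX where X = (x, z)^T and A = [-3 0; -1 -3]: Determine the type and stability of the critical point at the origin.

stable improper node

A = [[-3,0],[-1,-3]]; det(A-λI) = λ^2 + 6λ + 9.
repeated λ = -3 with a single eigenvector.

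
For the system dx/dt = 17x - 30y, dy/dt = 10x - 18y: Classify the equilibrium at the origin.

saddle

A = [[17,-30],[10,-18]]; det(A-λI) = λ^2 + λ - 6.
λ = 2, -3: opposite signs.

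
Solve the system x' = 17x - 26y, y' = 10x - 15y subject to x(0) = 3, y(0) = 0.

x(t) = 24e^(t)sin(2t) + 3e^(t)cos(2t), y(t) = 15e^(t)sin(2t)

Coefficient matrix A = [[17, -26], [10, -15]].
Characteristic polynomial det(A - λI) = λ^2 - 2λ + 5 = 0.
Eigenvalues λ = 1 ± 2i (complex conjugate pair).
For λ=1+2i: an eigenvector is (3,2) - i(-2,-1) = (3 + 2i, 2 + i).
A real fundamental pair from Re and Im of e^((1+2i)t)v: X_1 = e^(t)(cos(2t)·(3,2) + sin(2t)·(-2,-1)), X_2 = e^(t)(sin(2t)·(3,2) - cos(2t)·(-2,-1)).
General solution: C_1X_1 + C_2X_2.
Applying x(0)=3, y(0)=0 gives C_1=-3, C_2=6.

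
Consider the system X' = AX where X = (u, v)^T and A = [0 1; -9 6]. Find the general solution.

u(t) = -c_1e^(3t) - c_2te^(3t) + c_2e^(3t), v(t) = -3c_1e^(3t) - 3c_2te^(3t) + 2c_2e^(3t)

Coefficient matrix A = [[0, 1], [-9, 6]].
Characteristic polynomial det(A - λI) = λ^2 - 6λ + 9 = 0.
Single eigenvalue λ = 3 with algebraic multiplicity 2.
Eigenvector v = (-1,-3); generalized eigenvector w with (A-λI)w=v is (1,2).
General solution: e^(3t)[c_1·v + c_2·(t·v + w)].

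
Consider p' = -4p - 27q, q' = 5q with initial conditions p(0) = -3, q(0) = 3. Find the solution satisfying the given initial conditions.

Coefficient matrix A = [[-4, -27], [0, 5]].
Characteristic polynomial det(A - λI) = λ^2 - λ - 20 = 0.
Eigenvalues λ = 5, -4.
For λ=5: (A-λI) row 1 is [-9, -27], so an eigenvector is (3, -1).
For λ=-4: (A-λI) row 1 is [0, -27], so an eigenvector is (-1, 0).
General solution: C_1e^(5t)(3,-1) + C_2e^(-4t)(-1,0).
Applying p(0)=-3, q(0)=3 gives C_1=-3, C_2=-6.

p(t) = -9e^(5t) + 6e^(-4t), q(t) = 3e^(5t)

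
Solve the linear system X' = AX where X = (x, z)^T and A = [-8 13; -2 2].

Coefficient matrix A = [[-8, 13], [-2, 2]].
Characteristic polynomial det(A - λI) = λ^2 + 6λ + 10 = 0.
Eigenvalues λ = -3 ± i (complex conjugate pair).
For λ=-3+i: an eigenvector is (3,1) - i(-2,-1) = (3 + 2i, 1 + i).
A real fundamental pair from Re and Im of e^((-3+i)t)v: X_1 = e^(-3t)(cos(t)·(3,1) + sin(t)·(-2,-1)), X_2 = e^(-3t)(sin(t)·(3,1) - cos(t)·(-2,-1)).
General solution: c_1X_1 + c_2X_2.

x(t) = -2c_1e^(-3t)sin(t) + 3c_1e^(-3t)cos(t) + 3c_2e^(-3t)sin(t) + 2c_2e^(-3t)cos(t), z(t) = -c_1e^(-3t)sin(t) + c_1e^(-3t)cos(t) + c_2e^(-3t)sin(t) + c_2e^(-3t)cos(t)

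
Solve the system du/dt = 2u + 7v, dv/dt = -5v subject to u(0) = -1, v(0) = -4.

u(t) = -5e^(2t) + 4e^(-5t), v(t) = -4e^(-5t)

Coefficient matrix A = [[2, 7], [0, -5]].
Characteristic polynomial det(A - λI) = λ^2 + 3λ - 10 = 0.
Eigenvalues λ = 2, -5.
For λ=2: (A-λI) row 1 is [0, 7], so an eigenvector is (-1, 0).
For λ=-5: (A-λI) row 1 is [7, 7], so an eigenvector is (1, -1).
General solution: K_1e^(2t)(-1,0) + K_2e^(-5t)(1,-1).
Applying u(0)=-1, v(0)=-4 gives K_1=5, K_2=4.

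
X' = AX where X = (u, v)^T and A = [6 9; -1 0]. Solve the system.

u(t) = -3C_1e^(3t) - 3C_2te^(3t) + 2C_2e^(3t), v(t) = C_1e^(3t) + C_2te^(3t) - C_2e^(3t)

Coefficient matrix A = [[6, 9], [-1, 0]].
Characteristic polynomial det(A - λI) = λ^2 - 6λ + 9 = 0.
Single eigenvalue λ = 3 with algebraic multiplicity 2.
Eigenvector v = (-3,1); generalized eigenvector w with (A-λI)w=v is (2,-1).
General solution: e^(3t)[C_1·v + C_2·(t·v + w)].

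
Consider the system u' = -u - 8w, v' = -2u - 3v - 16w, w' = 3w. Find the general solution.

Coefficient matrix A = [[-1, 0, -8], [-2, -3, -16], [0, 0, 3]].
det(A - λI) = 0 gives eigenvalues λ = 3, -3, -1.
For λ=3: eigenvector (-2,-2,1).
For λ=-3: eigenvector (0,1,0).
For λ=-1: eigenvector (1,-1,0).
General solution: c_1e^(3t)(-2,-2,1) + c_2e^(-3t)(0,1,0) + c_3e^(-t)(1,-1,0).

u(t) = -2c_1e^(3t) + c_3e^(-t), v(t) = -2c_1e^(3t) + c_2e^(-3t) - c_3e^(-t), w(t) = c_1e^(3t)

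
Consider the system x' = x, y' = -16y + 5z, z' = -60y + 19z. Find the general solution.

Coefficient matrix A = [[1, 0, 0], [0, -16, 5], [0, -60, 19]].
det(A - λI) = 0 gives eigenvalues λ = 1, 4, -1.
For λ=1: eigenvector (1,0,0).
For λ=4: eigenvector (0,1,4).
For λ=-1: eigenvector (0,1,3).
General solution: K_1e^(t)(1,0,0) + K_2e^(4t)(0,1,4) + K_3e^(-t)(0,1,3).

x(t) = K_1e^(t), y(t) = K_2e^(4t) + K_3e^(-t), z(t) = 4K_2e^(4t) + 3K_3e^(-t)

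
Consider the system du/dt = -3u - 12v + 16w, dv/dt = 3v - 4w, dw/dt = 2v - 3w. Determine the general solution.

u(t) = K_1e^(-3t) + 2K_2e^(-t) + 2K_3e^(t), v(t) = K_2e^(-t) - 2K_3e^(t), w(t) = K_2e^(-t) - K_3e^(t)

Coefficient matrix A = [[-3, -12, 16], [0, 3, -4], [0, 2, -3]].
det(A - λI) = 0 gives eigenvalues λ = -3, -1, 1.
For λ=-3: eigenvector (1,0,0).
For λ=-1: eigenvector (2,1,1).
For λ=1: eigenvector (2,-2,-1).
General solution: K_1e^(-3t)(1,0,0) + K_2e^(-t)(2,1,1) + K_3e^(t)(2,-2,-1).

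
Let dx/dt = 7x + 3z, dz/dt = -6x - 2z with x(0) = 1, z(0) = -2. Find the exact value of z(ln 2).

-4

A = [[7,3],[-6,-2]]; eigenvalues λ = 4, 1.
Eigenvectors: (-1,1) for λ=4, (-1,2) for λ=1.
From the initial condition, c_1 = 0, c_2 = -1.
z(ln 2) = (0)(2^4)(1) + (-1)(2^1)(2) = -4.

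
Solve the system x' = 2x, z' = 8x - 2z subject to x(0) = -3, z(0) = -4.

Coefficient matrix A = [[2, 0], [8, -2]].
Characteristic polynomial det(A - λI) = λ^2 - 4 = 0.
Eigenvalues λ = -2, 2.
For λ=-2: (A-λI) row 1 is [4, 0], so an eigenvector is (0, -1).
For λ=2: (A-λI) row 2 is [8, -4], so an eigenvector is (1, 2).
General solution: K_1e^(-2t)(0,-1) + K_2e^(2t)(1,2).
Applying x(0)=-3, z(0)=-4 gives K_1=-2, K_2=-3.

x(t) = -3e^(2t), z(t) = -6e^(2t) + 2e^(-2t)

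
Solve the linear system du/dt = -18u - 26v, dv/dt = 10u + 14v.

u(t) = -3c_1e^(-2t)sin(2t) + 2c_1e^(-2t)cos(2t) + 2c_2e^(-2t)sin(2t) + 3c_2e^(-2t)cos(2t), v(t) = 2c_1e^(-2t)sin(2t) - c_1e^(-2t)cos(2t) - c_2e^(-2t)sin(2t) - 2c_2e^(-2t)cos(2t)

Coefficient matrix A = [[-18, -26], [10, 14]].
Characteristic polynomial det(A - λI) = λ^2 + 4λ + 8 = 0.
Eigenvalues λ = -2 ± 2i (complex conjugate pair).
For λ=-2+2i: an eigenvector is (2,-1) - i(-3,2) = (2 + 3i, -1 - 2i).
A real fundamental pair from Re and Im of e^((-2+2i)t)v: X_1 = e^(-2t)(cos(2t)·(2,-1) + sin(2t)·(-3,2)), X_2 = e^(-2t)(sin(2t)·(2,-1) - cos(2t)·(-3,2)).
General solution: c_1X_1 + c_2X_2.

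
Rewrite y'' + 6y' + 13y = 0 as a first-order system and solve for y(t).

Let x_1 = y, x_2 = y'. Then x_1' = x_2 and x_2' = -13x_1 - 6x_2.
A = [[0,1],[-13,-6]]; det(A-λI) = λ^2 + 6λ + 13.
Eigenvalues λ = -3 ± 2i.

y(t) = c_1e^(-3t)cos(2t) + c_2e^(-3t)sin(2t)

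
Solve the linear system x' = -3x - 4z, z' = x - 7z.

x(t) = -2C_1e^(-5t) - 2C_2te^(-5t) + C_2e^(-5t), z(t) = -C_1e^(-5t) - C_2te^(-5t) + C_2e^(-5t)

Coefficient matrix A = [[-3, -4], [1, -7]].
Characteristic polynomial det(A - λI) = λ^2 + 10λ + 25 = 0.
Single eigenvalue λ = -5 with algebraic multiplicity 2.
Eigenvector v = (-2,-1); generalized eigenvector w with (A-λI)w=v is (1,1).
General solution: e^(-5t)[C_1·v + C_2·(t·v + w)].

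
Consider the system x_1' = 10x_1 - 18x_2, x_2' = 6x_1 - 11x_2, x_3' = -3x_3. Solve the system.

x_1(t) = -3C_1e^(-2t) + 2C_2e^(t), x_2(t) = -2C_1e^(-2t) + C_2e^(t), x_3(t) = C_3e^(-3t)

Coefficient matrix A = [[10, -18, 0], [6, -11, 0], [0, 0, -3]].
det(A - λI) = 0 gives eigenvalues λ = -2, 1, -3.
For λ=-2: eigenvector (-3,-2,0).
For λ=1: eigenvector (2,1,0).
For λ=-3: eigenvector (0,0,1).
General solution: C_1e^(-2t)(-3,-2,0) + C_2e^(t)(2,1,0) + C_3e^(-3t)(0,0,1).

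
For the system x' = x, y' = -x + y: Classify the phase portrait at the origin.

A = [[1,0],[-1,1]]; det(A-λI) = λ^2 - 2λ + 1.
repeated λ = 1 with a single eigenvector.

unstable improper node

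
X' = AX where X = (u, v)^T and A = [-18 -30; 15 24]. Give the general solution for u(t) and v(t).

u(t) = -C_1e^(3t)sin(3t) + 3C_1e^(3t)cos(3t) + 3C_2e^(3t)sin(3t) + C_2e^(3t)cos(3t), v(t) = C_1e^(3t)sin(3t) - 2C_1e^(3t)cos(3t) - 2C_2e^(3t)sin(3t) - C_2e^(3t)cos(3t)

Coefficient matrix A = [[-18, -30], [15, 24]].
Characteristic polynomial det(A - λI) = λ^2 - 6λ + 18 = 0.
Eigenvalues λ = 3 ± 3i (complex conjugate pair).
For λ=3+3i: an eigenvector is (3,-2) - i(-1,1) = (3 + i, -2 - i).
A real fundamental pair from Re and Im of e^((3+3i)t)v: X_1 = e^(3t)(cos(3t)·(3,-2) + sin(3t)·(-1,1)), X_2 = e^(3t)(sin(3t)·(3,-2) - cos(3t)·(-1,1)).
General solution: C_1X_1 + C_2X_2.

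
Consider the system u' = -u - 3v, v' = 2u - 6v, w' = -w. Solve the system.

u(t) = C_2e^(-4t) + 3C_3e^(-3t), v(t) = C_2e^(-4t) + 2C_3e^(-3t), w(t) = C_1e^(-t)

Coefficient matrix A = [[-1, -3, 0], [2, -6, 0], [0, 0, -1]].
det(A - λI) = 0 gives eigenvalues λ = -1, -4, -3.
For λ=-1: eigenvector (0,0,1).
For λ=-4: eigenvector (1,1,0).
For λ=-3: eigenvector (3,2,0).
General solution: C_1e^(-t)(0,0,1) + C_2e^(-4t)(1,1,0) + C_3e^(-3t)(3,2,0).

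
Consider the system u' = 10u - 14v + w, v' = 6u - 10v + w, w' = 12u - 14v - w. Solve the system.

Coefficient matrix A = [[10, -14, 1], [6, -10, 1], [12, -14, -1]].
det(A - λI) = 0 gives eigenvalues λ = -3, 4, -2.
For λ=-3: eigenvector (1,1,1).
For λ=4: eigenvector (-2,-1,-2).
For λ=-2: eigenvector (1,1,2).
General solution: K_1e^(-3t)(1,1,1) + K_2e^(4t)(-2,-1,-2) + K_3e^(-2t)(1,1,2).

u(t) = K_1e^(-3t) - 2K_2e^(4t) + K_3e^(-2t), v(t) = K_1e^(-3t) - K_2e^(4t) + K_3e^(-2t), w(t) = K_1e^(-3t) - 2K_2e^(4t) + 2K_3e^(-2t)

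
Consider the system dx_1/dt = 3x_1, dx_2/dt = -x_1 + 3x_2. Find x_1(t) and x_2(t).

x_1(t) = -K_2e^(3t), x_2(t) = K_1e^(3t) + K_2te^(3t) + K_2e^(3t)

Coefficient matrix A = [[3, 0], [-1, 3]].
Characteristic polynomial det(A - λI) = λ^2 - 6λ + 9 = 0.
Single eigenvalue λ = 3 with algebraic multiplicity 2.
Eigenvector v = (0,1); generalized eigenvector w with (A-λI)w=v is (-1,1).
General solution: e^(3t)[K_1·v + K_2·(t·v + w)].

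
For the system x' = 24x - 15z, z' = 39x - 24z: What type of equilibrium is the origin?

A = [[24,-15],[39,-24]]; det(A-λI) = λ^2 + 9.
λ = 0 ± 3i: zero real part.

center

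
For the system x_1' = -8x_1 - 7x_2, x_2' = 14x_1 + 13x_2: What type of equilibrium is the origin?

A = [[-8,-7],[14,13]]; det(A-λI) = λ^2 - 5λ - 6.
λ = 6, -1: opposite signs.

saddle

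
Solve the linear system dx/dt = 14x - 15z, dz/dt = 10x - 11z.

x(t) = -3c_1e^(4t) - c_2e^(-t), z(t) = -2c_1e^(4t) - c_2e^(-t)

Coefficient matrix A = [[14, -15], [10, -11]].
Characteristic polynomial det(A - λI) = λ^2 - 3λ - 4 = 0.
Eigenvalues λ = 4, -1.
For λ=4: (A-λI) row 1 is [10, -15], so an eigenvector is (-3, -2).
For λ=-1: (A-λI) row 1 is [15, -15], so an eigenvector is (-1, -1).
General solution: c_1e^(4t)(-3,-2) + c_2e^(-t)(-1,-1).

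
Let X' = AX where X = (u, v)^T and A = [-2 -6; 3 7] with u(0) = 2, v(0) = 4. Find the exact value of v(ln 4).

A = [[-2,-6],[3,7]]; eigenvalues λ = 1, 4.
Eigenvectors: (2,-1) for λ=1, (-1,1) for λ=4.
From the initial condition, c_1 = 6, c_2 = 10.
v(ln 4) = (6)(4^1)(-1) + (10)(4^4)(1) = 2536.

2536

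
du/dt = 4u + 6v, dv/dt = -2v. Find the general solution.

u(t) = K_1e^(-2t) - K_2e^(4t), v(t) = -K_1e^(-2t)

Coefficient matrix A = [[4, 6], [0, -2]].
Characteristic polynomial det(A - λI) = λ^2 - 2λ - 8 = 0.
Eigenvalues λ = -2, 4.
For λ=-2: (A-λI) row 1 is [6, 6], so an eigenvector is (1, -1).
For λ=4: (A-λI) row 1 is [0, 6], so an eigenvector is (-1, 0).
General solution: K_1e^(-2t)(1,-1) + K_2e^(4t)(-1,0).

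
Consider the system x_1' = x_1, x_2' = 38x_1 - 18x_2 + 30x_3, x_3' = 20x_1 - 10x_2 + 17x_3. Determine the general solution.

x_1(t) = K_3e^(t), x_2(t) = 2K_1e^(-3t) - 3K_2e^(2t) + 2K_3e^(t), x_3(t) = K_1e^(-3t) - 2K_2e^(2t)

Coefficient matrix A = [[1, 0, 0], [38, -18, 30], [20, -10, 17]].
det(A - λI) = 0 gives eigenvalues λ = -3, 2, 1.
For λ=-3: eigenvector (0,2,1).
For λ=2: eigenvector (0,-3,-2).
For λ=1: eigenvector (1,2,0).
General solution: K_1e^(-3t)(0,2,1) + K_2e^(2t)(0,-3,-2) + K_3e^(t)(1,2,0).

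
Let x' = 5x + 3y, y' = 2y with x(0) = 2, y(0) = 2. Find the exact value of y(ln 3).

18

A = [[5,3],[0,2]]; eigenvalues λ = 2, 5.
Eigenvectors: (1,-1) for λ=2, (-1,0) for λ=5.
From the initial condition, c_1 = -2, c_2 = -4.
y(ln 3) = (-2)(3^2)(-1) + (-4)(3^5)(0) = 18.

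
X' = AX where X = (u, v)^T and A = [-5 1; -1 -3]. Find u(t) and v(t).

u(t) = K_1e^(-4t) + K_2te^(-4t) - 3K_2e^(-4t), v(t) = K_1e^(-4t) + K_2te^(-4t) - 2K_2e^(-4t)

Coefficient matrix A = [[-5, 1], [-1, -3]].
Characteristic polynomial det(A - λI) = λ^2 + 8λ + 16 = 0.
Single eigenvalue λ = -4 with algebraic multiplicity 2.
Eigenvector v = (1,1); generalized eigenvector w with (A-λI)w=v is (-3,-2).
General solution: e^(-4t)[K_1·v + K_2·(t·v + w)].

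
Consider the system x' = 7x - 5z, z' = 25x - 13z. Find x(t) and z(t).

Coefficient matrix A = [[7, -5], [25, -13]].
Characteristic polynomial det(A - λI) = λ^2 + 6λ + 34 = 0.
Eigenvalues λ = -3 ± 5i (complex conjugate pair).
For λ=-3+5i: an eigenvector is (0,-1) - i(1,2) = (0 - i, -1 - 2i).
A real fundamental pair from Re and Im of e^((-3+5i)t)v: X_1 = e^(-3t)(cos(5t)·(0,-1) + sin(5t)·(1,2)), X_2 = e^(-3t)(sin(5t)·(0,-1) - cos(5t)·(1,2)).
General solution: C_1X_1 + C_2X_2.

x(t) = C_1e^(-3t)sin(5t) - C_2e^(-3t)cos(5t), z(t) = 2C_1e^(-3t)sin(5t) - C_1e^(-3t)cos(5t) - C_2e^(-3t)sin(5t) - 2C_2e^(-3t)cos(5t)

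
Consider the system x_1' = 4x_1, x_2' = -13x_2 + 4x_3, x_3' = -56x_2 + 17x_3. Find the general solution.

x_1(t) = C_1e^(4t), x_2(t) = -2C_2e^(t) - C_3e^(3t), x_3(t) = -7C_2e^(t) - 4C_3e^(3t)

Coefficient matrix A = [[4, 0, 0], [0, -13, 4], [0, -56, 17]].
det(A - λI) = 0 gives eigenvalues λ = 4, 1, 3.
For λ=4: eigenvector (1,0,0).
For λ=1: eigenvector (0,-2,-7).
For λ=3: eigenvector (0,-1,-4).
General solution: C_1e^(4t)(1,0,0) + C_2e^(t)(0,-2,-7) + C_3e^(3t)(0,-1,-4).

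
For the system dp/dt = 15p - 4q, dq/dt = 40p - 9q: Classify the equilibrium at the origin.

A = [[15,-4],[40,-9]]; det(A-λI) = λ^2 - 6λ + 25.
λ = 3 ± 4i: positive real part.

unstable spiral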